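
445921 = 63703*7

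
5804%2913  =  2891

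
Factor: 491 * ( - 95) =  - 46645 = - 5^1*19^1*491^1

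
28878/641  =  28878/641 =45.05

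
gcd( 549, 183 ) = 183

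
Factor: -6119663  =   - 11^1*73^1*7621^1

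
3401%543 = 143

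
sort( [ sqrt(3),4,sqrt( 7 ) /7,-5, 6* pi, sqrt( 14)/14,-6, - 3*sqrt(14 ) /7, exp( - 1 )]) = [-6, - 5,-3*sqrt(14) /7,  sqrt(14 ) /14, exp( -1 ), sqrt( 7 ) /7, sqrt( 3 ), 4, 6*pi]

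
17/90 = 17/90 = 0.19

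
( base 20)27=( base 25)1M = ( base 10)47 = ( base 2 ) 101111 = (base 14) 35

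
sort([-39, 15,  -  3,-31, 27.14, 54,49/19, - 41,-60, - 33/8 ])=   [  -  60, - 41,-39, - 31, - 33/8, - 3 , 49/19, 15 , 27.14, 54]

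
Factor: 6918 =2^1*3^1* 1153^1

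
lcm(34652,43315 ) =173260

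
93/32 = 93/32= 2.91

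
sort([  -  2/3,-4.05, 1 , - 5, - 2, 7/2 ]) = [ - 5, - 4.05, - 2,  -  2/3,1, 7/2 ]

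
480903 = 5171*93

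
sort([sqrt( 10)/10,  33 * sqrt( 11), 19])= [sqrt( 10)/10,  19,  33*sqrt( 11) ] 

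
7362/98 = 3681/49 = 75.12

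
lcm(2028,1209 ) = 62868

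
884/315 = 884/315 = 2.81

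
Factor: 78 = 2^1*3^1*13^1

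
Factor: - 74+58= - 16= - 2^4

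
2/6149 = 2/6149 = 0.00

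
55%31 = 24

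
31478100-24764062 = 6714038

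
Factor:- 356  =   - 2^2 * 89^1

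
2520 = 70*36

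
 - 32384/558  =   - 16192/279 = - 58.04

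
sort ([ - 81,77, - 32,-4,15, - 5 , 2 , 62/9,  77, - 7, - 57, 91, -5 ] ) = [ - 81, - 57, - 32, -7, - 5, - 5, - 4,2,62/9, 15,77, 77  ,  91] 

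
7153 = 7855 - 702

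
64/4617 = 64/4617   =  0.01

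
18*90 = 1620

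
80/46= 40/23 = 1.74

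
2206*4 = 8824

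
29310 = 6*4885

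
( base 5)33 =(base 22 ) i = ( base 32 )i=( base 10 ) 18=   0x12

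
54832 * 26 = 1425632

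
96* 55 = 5280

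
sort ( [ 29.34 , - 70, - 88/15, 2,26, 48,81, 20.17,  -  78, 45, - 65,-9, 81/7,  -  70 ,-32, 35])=[ - 78, - 70, - 70, - 65 , - 32, -9 ,  -  88/15,2,81/7, 20.17 , 26, 29.34 , 35, 45,48 , 81 ] 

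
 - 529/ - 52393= 529/52393 = 0.01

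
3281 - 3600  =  -319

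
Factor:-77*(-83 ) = 7^1*11^1*83^1 = 6391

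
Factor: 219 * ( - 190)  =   - 41610 = - 2^1 * 3^1 * 5^1  *19^1*73^1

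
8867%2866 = 269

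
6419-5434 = 985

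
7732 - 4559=3173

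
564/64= 8 + 13/16 = 8.81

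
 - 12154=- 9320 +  - 2834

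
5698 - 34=5664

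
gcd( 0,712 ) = 712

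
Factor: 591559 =591559^1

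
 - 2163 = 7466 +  - 9629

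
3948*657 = 2593836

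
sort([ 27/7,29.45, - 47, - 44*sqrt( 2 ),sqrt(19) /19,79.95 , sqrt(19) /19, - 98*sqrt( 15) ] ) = [ - 98*sqrt(15 ), - 44*sqrt( 2 ), - 47,sqrt(19)/19, sqrt( 19)/19,27/7,  29.45,79.95 ]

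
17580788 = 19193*916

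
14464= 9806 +4658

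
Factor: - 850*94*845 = -67515500= - 2^2* 5^3*13^2*17^1*47^1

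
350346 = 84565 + 265781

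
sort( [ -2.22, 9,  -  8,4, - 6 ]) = [ - 8 ,  -  6, - 2.22, 4,9]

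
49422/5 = 9884+2/5=9884.40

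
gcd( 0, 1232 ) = 1232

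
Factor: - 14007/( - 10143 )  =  29/21  =  3^( - 1 )*7^ ( - 1 )*29^1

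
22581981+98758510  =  121340491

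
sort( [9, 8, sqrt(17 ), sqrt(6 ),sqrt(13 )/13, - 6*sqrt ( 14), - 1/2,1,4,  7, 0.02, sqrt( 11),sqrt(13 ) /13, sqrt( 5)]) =[ - 6 * sqrt( 14),-1/2, 0.02, sqrt( 13)/13,sqrt( 13) /13,1,sqrt(5),  sqrt(6 ),  sqrt( 11),  4, sqrt( 17),7 , 8,  9]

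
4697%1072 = 409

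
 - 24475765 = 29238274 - 53714039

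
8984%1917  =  1316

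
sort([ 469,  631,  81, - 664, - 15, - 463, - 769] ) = [ - 769,-664, - 463, - 15,81, 469,  631] 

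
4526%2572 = 1954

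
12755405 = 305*41821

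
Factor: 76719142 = 2^1 *38359571^1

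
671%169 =164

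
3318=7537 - 4219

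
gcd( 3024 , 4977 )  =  63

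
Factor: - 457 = - 457^1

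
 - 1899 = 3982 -5881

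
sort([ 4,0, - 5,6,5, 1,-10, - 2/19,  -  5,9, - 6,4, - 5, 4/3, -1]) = [ - 10 , -6,-5, - 5, - 5, - 1, - 2/19,0, 1, 4/3,  4,4,5,6,9]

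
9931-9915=16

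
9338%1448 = 650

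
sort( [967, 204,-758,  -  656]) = [-758,-656,204,967 ] 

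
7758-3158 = 4600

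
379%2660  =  379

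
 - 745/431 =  - 745/431= - 1.73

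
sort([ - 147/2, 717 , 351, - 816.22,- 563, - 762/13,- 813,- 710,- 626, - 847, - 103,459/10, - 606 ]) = [  -  847,-816.22, - 813, - 710, - 626, - 606, - 563,-103, - 147/2,-762/13, 459/10, 351, 717]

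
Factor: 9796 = 2^2*31^1*79^1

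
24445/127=24445/127 =192.48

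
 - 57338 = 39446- 96784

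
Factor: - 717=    - 3^1*239^1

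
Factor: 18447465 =3^1*5^1*17^1*73^1*991^1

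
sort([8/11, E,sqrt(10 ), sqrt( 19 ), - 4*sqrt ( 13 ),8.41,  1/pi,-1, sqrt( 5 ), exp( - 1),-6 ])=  [-4*sqrt ( 13),-6, -1,1/pi,  exp( -1 ), 8/11,sqrt( 5),E,sqrt( 10 ),sqrt( 19 ) , 8.41] 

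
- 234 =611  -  845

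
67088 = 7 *9584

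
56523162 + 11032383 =67555545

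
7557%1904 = 1845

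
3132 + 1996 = 5128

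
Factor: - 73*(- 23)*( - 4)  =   - 6716 = - 2^2*23^1*73^1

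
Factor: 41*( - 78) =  - 2^1*3^1 * 13^1*41^1 = - 3198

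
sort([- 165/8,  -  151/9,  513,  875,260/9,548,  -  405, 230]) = [ - 405,  -  165/8, -151/9,260/9,230,513,548,875 ]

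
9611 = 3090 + 6521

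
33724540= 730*46198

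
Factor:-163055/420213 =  - 3^ (-1 )*5^1*32611^1*140071^( - 1)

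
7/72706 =7/72706 = 0.00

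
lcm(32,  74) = 1184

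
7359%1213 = 81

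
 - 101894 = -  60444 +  - 41450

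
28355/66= 28355/66 = 429.62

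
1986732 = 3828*519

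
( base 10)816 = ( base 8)1460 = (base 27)136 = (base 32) pg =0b1100110000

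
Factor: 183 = 3^1*61^1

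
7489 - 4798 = 2691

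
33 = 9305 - 9272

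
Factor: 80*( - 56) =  -2^7*5^1*7^1=- 4480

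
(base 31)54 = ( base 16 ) 9F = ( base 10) 159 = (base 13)C3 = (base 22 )75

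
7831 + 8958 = 16789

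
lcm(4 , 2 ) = 4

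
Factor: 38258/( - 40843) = -2^1*37^1*79^(-1)= - 74/79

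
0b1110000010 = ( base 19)295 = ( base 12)62A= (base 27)167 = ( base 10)898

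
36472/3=12157 + 1/3 = 12157.33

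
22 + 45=67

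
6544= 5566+978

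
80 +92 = 172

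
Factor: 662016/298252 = 2^7*3^1*173^( - 1 ) = 384/173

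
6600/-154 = -300/7 =- 42.86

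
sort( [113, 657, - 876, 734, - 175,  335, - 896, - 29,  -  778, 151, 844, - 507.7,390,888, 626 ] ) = [ - 896, - 876, - 778, - 507.7,  -  175, - 29, 113, 151, 335 , 390,  626,657, 734, 844,888]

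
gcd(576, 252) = 36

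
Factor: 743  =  743^1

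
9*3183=28647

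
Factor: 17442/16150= 3^3*5^( - 2) =27/25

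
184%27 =22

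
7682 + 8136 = 15818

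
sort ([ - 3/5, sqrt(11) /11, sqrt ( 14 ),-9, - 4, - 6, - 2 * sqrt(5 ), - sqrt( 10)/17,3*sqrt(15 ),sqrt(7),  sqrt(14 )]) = [ - 9,-6, - 2*sqrt (5),-4, - 3/5,-sqrt(10 ) /17, sqrt ( 11 )/11,sqrt ( 7 ), sqrt( 14 ), sqrt(14 ), 3*sqrt ( 15)]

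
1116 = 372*3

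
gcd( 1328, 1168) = 16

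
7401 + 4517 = 11918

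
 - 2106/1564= -2 + 511/782 = -1.35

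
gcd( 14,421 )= 1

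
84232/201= 419+13/201 = 419.06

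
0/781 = 0 = 0.00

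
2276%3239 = 2276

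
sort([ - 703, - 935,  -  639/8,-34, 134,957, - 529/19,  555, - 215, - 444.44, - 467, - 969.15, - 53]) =[ - 969.15, - 935 , - 703, - 467, - 444.44,-215,-639/8, - 53, - 34, - 529/19  ,  134,555, 957 ]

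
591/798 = 197/266 = 0.74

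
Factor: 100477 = 13^1*59^1 * 131^1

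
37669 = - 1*(  -  37669 ) 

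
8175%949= 583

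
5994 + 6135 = 12129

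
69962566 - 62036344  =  7926222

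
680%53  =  44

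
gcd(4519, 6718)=1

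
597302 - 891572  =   - 294270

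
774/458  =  1  +  158/229 = 1.69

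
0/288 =0  =  0.00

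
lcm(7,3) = 21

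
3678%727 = 43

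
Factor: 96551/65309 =7^1 *13^1*1061^1*65309^( - 1)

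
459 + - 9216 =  - 8757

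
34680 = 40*867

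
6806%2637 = 1532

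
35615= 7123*5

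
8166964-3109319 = 5057645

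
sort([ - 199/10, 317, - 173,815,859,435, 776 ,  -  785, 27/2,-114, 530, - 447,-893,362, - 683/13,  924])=[-893,-785 ,  -  447, - 173, - 114, - 683/13,-199/10,27/2,317,362,435, 530,776,815 , 859,924 ] 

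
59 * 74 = 4366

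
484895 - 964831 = -479936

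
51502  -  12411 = 39091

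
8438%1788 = 1286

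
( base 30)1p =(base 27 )21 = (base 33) 1M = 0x37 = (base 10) 55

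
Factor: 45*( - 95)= - 4275 = - 3^2*5^2*19^1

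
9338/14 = 667 = 667.00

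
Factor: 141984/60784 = 2^1*3^2 * 17^1*131^( - 1) = 306/131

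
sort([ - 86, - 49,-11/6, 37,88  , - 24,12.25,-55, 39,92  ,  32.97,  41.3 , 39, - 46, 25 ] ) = [-86,-55,- 49, - 46,-24, - 11/6,12.25,25,32.97, 37,39, 39, 41.3,88, 92] 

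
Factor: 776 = 2^3*97^1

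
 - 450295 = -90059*5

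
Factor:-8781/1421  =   - 3^1*7^(-2)*29^ ( - 1)*2927^1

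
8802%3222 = 2358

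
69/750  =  23/250 = 0.09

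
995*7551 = 7513245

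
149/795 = 149/795= 0.19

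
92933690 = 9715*9566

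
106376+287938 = 394314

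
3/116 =3/116 = 0.03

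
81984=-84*( -976)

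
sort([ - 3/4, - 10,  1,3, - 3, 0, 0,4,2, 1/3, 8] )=[ - 10, - 3, - 3/4,0,0, 1/3, 1, 2, 3, 4,8] 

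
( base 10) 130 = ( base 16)82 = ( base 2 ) 10000010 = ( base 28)4I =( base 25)55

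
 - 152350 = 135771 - 288121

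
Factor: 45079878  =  2^1* 3^1*67^1*112139^1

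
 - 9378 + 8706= - 672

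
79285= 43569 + 35716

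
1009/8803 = 1009/8803 = 0.11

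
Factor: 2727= 3^3*101^1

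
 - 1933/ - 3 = 1933/3  =  644.33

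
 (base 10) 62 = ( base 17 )3b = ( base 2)111110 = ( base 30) 22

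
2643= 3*881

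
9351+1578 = 10929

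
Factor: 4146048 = 2^7*3^2*59^1 *61^1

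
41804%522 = 44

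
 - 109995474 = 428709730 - 538705204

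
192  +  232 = 424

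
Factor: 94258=2^1*47129^1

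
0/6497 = 0 = 0.00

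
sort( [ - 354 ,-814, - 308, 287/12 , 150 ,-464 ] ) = [-814,-464, - 354, - 308, 287/12,150]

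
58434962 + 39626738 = 98061700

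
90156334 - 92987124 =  - 2830790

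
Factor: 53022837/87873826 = 2^(  -  1)*3^1*7^1 * 461^1*5477^1*43936913^(-1 ) 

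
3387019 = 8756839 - 5369820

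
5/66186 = 5/66186=0.00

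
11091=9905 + 1186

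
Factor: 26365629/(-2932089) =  - 73^1*120391^1*977363^( - 1 ) = - 8788543/977363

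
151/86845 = 151/86845 = 0.00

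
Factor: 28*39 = 2^2*3^1*7^1*13^1 = 1092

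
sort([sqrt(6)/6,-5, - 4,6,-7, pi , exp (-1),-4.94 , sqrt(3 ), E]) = [ - 7, - 5, - 4.94,- 4,exp( - 1 ),sqrt( 6 )/6,sqrt ( 3 ), E,pi,6]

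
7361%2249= 614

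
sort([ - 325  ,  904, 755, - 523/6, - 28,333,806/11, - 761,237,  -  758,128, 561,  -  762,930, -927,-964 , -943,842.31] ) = [ - 964,- 943, - 927, - 762, - 761,-758, - 325, -523/6, - 28, 806/11,128,237, 333, 561,  755, 842.31, 904,930]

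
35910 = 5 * 7182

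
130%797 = 130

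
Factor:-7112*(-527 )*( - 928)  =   - 3478166272 = - 2^8*7^1*17^1*29^1*31^1*127^1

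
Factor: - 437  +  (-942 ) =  - 7^1 * 197^1  =  - 1379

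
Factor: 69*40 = 2^3*3^1*5^1 * 23^1=2760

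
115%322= 115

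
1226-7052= - 5826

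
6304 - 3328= 2976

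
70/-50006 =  - 35/25003 =- 0.00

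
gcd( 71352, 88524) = 36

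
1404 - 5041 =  - 3637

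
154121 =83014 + 71107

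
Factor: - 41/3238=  - 2^( - 1)*41^1* 1619^ ( - 1)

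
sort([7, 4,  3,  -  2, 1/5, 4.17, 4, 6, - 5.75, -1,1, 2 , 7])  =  [- 5.75 , -2, - 1,1/5, 1, 2,  3, 4, 4, 4.17, 6 , 7, 7] 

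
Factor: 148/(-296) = - 2^ (  -  1) = - 1/2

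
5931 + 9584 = 15515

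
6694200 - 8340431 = -1646231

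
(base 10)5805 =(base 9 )7860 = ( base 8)13255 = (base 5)141210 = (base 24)a1l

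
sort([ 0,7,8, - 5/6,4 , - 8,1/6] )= [ - 8, - 5/6 , 0,1/6,  4,7,  8 ]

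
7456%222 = 130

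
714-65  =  649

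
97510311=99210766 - 1700455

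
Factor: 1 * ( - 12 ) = - 12 = -2^2 * 3^1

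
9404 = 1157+8247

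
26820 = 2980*9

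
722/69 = 10+32/69 = 10.46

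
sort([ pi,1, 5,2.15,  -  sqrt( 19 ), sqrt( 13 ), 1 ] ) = [ - sqrt( 19 ),1  ,  1, 2.15,pi, sqrt(13 ), 5 ]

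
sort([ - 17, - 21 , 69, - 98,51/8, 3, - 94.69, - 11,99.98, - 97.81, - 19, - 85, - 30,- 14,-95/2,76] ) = [  -  98, - 97.81, - 94.69, - 85, - 95/2, - 30, - 21,-19, - 17,-14, - 11,3 , 51/8,69, 76, 99.98]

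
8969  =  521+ 8448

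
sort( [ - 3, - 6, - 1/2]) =[ - 6, - 3, - 1/2] 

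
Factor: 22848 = 2^6*3^1 * 7^1 * 17^1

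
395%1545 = 395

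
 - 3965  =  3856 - 7821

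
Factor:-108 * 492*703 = - 37354608 = - 2^4*3^4*19^1*37^1*41^1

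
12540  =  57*220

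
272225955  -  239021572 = 33204383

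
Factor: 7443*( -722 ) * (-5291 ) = 28433019186 = 2^1*3^2*11^1*13^1*19^2*37^1*827^1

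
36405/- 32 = -1138 + 11/32 = -1137.66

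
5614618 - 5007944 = 606674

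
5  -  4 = 1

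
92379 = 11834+80545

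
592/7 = 84+ 4/7 = 84.57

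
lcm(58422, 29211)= 58422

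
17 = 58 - 41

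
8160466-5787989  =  2372477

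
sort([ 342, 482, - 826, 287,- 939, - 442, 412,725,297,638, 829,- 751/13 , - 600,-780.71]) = [ - 939, - 826, - 780.71, - 600, - 442, - 751/13,287,  297, 342,412,482, 638, 725, 829] 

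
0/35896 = 0 = 0.00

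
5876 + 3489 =9365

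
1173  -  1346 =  -173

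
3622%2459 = 1163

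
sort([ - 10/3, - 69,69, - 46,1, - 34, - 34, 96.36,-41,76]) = [ - 69, - 46,-41, - 34,-34, - 10/3, 1,  69,76, 96.36 ]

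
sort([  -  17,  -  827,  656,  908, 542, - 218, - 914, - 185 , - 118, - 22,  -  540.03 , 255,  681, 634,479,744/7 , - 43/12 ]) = [ - 914 ,-827, - 540.03,-218, - 185,-118, - 22,-17, - 43/12,744/7,  255, 479  ,  542,634,656,681, 908]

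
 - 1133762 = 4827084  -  5960846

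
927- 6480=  - 5553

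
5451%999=456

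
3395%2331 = 1064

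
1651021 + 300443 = 1951464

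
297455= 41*7255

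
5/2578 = 5/2578 = 0.00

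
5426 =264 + 5162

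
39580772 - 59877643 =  - 20296871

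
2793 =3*931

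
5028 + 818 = 5846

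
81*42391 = 3433671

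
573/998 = 573/998 =0.57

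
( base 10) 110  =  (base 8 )156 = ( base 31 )3h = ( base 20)5A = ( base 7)215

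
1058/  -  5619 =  - 1 + 4561/5619 =- 0.19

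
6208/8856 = 776/1107=0.70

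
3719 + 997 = 4716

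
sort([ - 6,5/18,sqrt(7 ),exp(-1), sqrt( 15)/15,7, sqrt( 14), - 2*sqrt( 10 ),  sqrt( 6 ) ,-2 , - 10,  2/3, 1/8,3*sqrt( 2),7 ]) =[ - 10, - 2 *sqrt( 10),-6, - 2,1/8, sqrt(15 )/15, 5/18,exp( - 1 ), 2/3, sqrt( 6),sqrt( 7), sqrt( 14 ),3*sqrt(2), 7, 7 ] 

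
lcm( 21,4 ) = 84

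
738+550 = 1288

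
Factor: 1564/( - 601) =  - 2^2*17^1 *23^1*601^(- 1)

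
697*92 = 64124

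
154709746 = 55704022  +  99005724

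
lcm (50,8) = 200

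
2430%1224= 1206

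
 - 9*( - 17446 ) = 157014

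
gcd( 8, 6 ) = 2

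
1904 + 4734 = 6638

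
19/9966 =19/9966 = 0.00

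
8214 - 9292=-1078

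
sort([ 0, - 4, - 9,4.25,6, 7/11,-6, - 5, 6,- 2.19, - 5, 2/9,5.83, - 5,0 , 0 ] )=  [ - 9, - 6 , - 5,  -  5,-5,  -  4, - 2.19,0,  0, 0,2/9,7/11,4.25,5.83,6, 6 ] 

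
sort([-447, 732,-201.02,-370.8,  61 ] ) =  [ - 447,-370.8, - 201.02, 61,732 ] 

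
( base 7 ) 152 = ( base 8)126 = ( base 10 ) 86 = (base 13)68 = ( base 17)51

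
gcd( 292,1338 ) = 2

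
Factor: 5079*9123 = 46335717   =  3^2*1693^1*3041^1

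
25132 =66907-41775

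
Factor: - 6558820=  - 2^2*5^1*327941^1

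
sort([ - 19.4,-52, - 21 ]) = [ - 52, - 21,-19.4 ] 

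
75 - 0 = 75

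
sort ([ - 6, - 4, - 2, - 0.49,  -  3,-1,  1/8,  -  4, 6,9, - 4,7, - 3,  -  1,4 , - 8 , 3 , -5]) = [  -  8,-6, - 5,-4,  -  4, - 4, - 3,-3 ,-2, - 1 , - 1, - 0.49,1/8,3,4 , 6, 7,9 ]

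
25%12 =1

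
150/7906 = 75/3953 = 0.02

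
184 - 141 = 43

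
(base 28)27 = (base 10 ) 63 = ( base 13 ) 4B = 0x3F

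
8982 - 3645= 5337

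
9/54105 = 3/18035 = 0.00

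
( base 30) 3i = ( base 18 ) 60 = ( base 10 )108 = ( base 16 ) 6C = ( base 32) 3c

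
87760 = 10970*8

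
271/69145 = 271/69145 =0.00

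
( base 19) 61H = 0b100010011010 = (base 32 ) 24q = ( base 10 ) 2202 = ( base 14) B34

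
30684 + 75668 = 106352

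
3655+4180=7835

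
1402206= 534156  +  868050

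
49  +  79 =128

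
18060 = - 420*(-43) 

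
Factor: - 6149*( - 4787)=11^1*13^1 * 43^1 * 4787^1 = 29435263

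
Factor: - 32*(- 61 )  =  2^5*61^1= 1952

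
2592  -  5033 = - 2441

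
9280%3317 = 2646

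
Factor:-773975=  - 5^2*83^1*373^1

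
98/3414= 49/1707 = 0.03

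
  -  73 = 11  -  84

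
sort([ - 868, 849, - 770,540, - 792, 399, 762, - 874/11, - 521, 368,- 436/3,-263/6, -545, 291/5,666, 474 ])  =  [ - 868, - 792, - 770, - 545, - 521,  -  436/3,-874/11,  -  263/6, 291/5,368,399,  474,540,666,762,849]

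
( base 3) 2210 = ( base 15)50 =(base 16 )4B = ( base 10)75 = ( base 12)63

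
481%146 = 43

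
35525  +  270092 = 305617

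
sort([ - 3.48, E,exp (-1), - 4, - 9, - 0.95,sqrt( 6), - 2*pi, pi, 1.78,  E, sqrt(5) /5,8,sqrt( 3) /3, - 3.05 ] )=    [ - 9,  -  2*pi, - 4, - 3.48, - 3.05,-0.95, exp(-1),sqrt(5 ) /5,sqrt( 3)/3 , 1.78,sqrt(6), E,E, pi,8 ]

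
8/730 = 4/365  =  0.01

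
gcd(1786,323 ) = 19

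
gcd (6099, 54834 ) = 57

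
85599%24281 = 12756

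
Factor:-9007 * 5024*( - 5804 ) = 262637779072 = 2^7*157^1*1451^1*9007^1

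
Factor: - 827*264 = -2^3*3^1*11^1*827^1 = - 218328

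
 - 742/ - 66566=371/33283 = 0.01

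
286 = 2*143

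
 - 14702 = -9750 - 4952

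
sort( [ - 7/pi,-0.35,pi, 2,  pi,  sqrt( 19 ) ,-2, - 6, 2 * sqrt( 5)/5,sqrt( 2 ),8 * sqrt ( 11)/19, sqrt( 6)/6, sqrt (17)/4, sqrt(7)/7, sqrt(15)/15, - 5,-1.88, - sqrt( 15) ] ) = [-6, - 5, -sqrt (15),-7/pi,-2, - 1.88 , - 0.35, sqrt( 15 ) /15, sqrt( 7)/7, sqrt( 6 ) /6,2*sqrt( 5 ) /5, sqrt(17 ) /4 , 8*sqrt( 11 ) /19, sqrt( 2 ), 2, pi,pi, sqrt( 19 )] 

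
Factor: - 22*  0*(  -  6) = 0  =  0^1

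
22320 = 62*360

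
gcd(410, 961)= 1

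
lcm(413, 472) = 3304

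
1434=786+648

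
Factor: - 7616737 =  - 7616737^1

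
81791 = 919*89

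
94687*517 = 48953179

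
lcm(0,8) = 0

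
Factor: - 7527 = -3^1 * 13^1*193^1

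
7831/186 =7831/186= 42.10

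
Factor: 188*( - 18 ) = - 3384= - 2^3 * 3^2*47^1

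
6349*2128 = 13510672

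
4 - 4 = 0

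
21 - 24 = -3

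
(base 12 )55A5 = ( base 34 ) 86X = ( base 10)9485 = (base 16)250d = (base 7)36440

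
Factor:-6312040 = - 2^3*5^1*7^1*22543^1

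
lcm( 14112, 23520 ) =70560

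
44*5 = 220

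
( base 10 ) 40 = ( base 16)28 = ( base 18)24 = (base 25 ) 1f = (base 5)130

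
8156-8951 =- 795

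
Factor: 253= 11^1*23^1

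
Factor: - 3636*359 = - 1305324 = - 2^2 * 3^2*101^1*359^1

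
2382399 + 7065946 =9448345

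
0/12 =0  =  0.00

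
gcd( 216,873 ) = 9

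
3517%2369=1148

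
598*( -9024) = -5396352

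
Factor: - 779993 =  - 779993^1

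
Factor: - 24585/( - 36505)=3^1*7^( - 2) * 11^1 = 33/49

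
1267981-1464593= -196612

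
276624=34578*8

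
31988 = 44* 727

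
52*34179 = 1777308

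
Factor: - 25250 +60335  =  3^1*5^1*2339^1= 35085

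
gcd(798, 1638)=42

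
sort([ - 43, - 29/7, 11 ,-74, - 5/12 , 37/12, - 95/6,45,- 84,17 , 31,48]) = [ - 84, - 74, - 43, - 95/6  , - 29/7,  -  5/12, 37/12,11,17,  31, 45,48 ]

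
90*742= 66780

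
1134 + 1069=2203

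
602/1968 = 301/984= 0.31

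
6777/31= 218 + 19/31 = 218.61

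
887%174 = 17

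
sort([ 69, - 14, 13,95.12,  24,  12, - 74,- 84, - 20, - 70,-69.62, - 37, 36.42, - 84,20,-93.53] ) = [-93.53, - 84, - 84,-74,-70,  -  69.62, - 37, -20 ,  -  14,12,13, 20,24,  36.42, 69, 95.12]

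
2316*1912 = 4428192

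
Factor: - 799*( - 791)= 7^1*17^1* 47^1*113^1= 632009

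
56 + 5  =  61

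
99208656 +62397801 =161606457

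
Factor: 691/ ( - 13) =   -  13^( - 1 ) * 691^1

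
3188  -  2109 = 1079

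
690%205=75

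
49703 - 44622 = 5081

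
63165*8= 505320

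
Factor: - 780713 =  - 349^1*2237^1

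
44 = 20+24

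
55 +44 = 99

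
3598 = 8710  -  5112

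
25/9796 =25/9796 =0.00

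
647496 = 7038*92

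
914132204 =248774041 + 665358163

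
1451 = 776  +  675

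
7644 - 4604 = 3040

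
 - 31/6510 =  - 1/210 = -0.00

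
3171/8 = 396 + 3/8=396.38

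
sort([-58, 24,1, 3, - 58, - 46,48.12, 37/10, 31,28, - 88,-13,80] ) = [ - 88, - 58, - 58, - 46,-13,  1,3, 37/10, 24,28, 31, 48.12,  80] 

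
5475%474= 261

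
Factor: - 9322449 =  - 3^1*3107483^1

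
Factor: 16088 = 2^3*2011^1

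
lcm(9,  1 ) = 9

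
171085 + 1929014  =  2100099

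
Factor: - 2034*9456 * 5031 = -96763758624 = - 2^5*3^5*13^1*43^1*113^1*197^1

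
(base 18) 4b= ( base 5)313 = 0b1010011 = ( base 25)38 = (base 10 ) 83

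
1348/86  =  15  +  29/43 = 15.67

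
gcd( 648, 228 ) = 12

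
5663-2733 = 2930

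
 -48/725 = -48/725 = - 0.07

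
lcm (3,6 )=6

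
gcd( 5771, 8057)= 1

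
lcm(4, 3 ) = 12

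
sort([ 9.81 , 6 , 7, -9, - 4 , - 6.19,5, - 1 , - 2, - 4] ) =[  -  9, - 6.19 , - 4,-4,-2, - 1 , 5, 6, 7, 9.81 ]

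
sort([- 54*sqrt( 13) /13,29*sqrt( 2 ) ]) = [ - 54*sqrt(13) /13,29*sqrt( 2)]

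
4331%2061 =209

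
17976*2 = 35952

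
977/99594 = 977/99594 = 0.01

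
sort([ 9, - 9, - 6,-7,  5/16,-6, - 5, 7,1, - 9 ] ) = [ - 9 , -9, - 7, - 6, - 6,  -  5, 5/16,1,  7, 9 ]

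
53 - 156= -103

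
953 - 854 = 99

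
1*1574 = 1574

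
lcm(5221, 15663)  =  15663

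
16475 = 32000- 15525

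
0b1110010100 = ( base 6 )4124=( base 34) qw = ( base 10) 916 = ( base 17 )32f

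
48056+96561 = 144617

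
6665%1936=857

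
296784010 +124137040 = 420921050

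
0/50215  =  0= 0.00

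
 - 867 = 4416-5283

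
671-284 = 387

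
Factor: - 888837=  - 3^1 * 296279^1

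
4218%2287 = 1931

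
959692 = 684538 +275154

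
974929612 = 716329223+258600389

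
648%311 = 26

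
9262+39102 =48364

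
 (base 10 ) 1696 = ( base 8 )3240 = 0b11010100000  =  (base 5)23241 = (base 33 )1ID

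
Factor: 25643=25643^1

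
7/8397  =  7/8397 = 0.00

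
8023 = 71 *113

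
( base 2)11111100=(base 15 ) 11C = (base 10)252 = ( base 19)d5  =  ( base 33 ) 7l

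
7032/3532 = 1 + 875/883 = 1.99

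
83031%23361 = 12948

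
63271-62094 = 1177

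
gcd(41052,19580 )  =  44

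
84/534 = 14/89= 0.16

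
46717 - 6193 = 40524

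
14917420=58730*254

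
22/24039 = 22/24039 = 0.00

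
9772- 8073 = 1699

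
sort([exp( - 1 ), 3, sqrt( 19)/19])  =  [ sqrt (19 )/19,exp( - 1) , 3 ]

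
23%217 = 23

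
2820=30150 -27330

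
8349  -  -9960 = 18309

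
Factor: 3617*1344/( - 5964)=-2^4*71^ ( - 1 )*3617^1=   - 57872/71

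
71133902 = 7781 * 9142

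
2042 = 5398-3356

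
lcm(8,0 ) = 0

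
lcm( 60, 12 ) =60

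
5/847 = 5/847 = 0.01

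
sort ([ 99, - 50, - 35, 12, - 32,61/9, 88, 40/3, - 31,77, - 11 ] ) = [ - 50, - 35 , - 32, - 31,-11, 61/9,12,40/3,77,88, 99]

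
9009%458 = 307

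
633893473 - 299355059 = 334538414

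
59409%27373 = 4663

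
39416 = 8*4927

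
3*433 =1299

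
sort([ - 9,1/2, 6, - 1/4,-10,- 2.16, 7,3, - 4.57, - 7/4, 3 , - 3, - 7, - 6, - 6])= [ - 10,-9,-7, - 6 , - 6,-4.57, -3, - 2.16, - 7/4,-1/4,1/2, 3, 3, 6, 7]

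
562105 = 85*6613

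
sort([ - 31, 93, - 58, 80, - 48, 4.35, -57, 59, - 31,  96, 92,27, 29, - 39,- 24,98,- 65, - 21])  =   [ - 65, - 58  ,- 57, - 48, - 39, - 31, - 31, - 24, - 21,4.35,27 , 29, 59, 80,92,93, 96, 98 ] 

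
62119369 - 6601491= 55517878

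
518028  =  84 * 6167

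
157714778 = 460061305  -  302346527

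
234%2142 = 234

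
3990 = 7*570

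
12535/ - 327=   -  39 + 2/3 = - 38.33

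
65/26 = 2 + 1/2 = 2.50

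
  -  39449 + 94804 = 55355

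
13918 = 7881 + 6037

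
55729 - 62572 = -6843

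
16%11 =5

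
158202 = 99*1598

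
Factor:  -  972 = -2^2*3^5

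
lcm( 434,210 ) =6510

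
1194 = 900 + 294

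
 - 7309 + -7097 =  - 14406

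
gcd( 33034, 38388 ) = 2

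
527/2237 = 527/2237 = 0.24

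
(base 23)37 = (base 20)3g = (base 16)4c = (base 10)76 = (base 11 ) 6A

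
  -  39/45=-13/15 = - 0.87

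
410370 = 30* 13679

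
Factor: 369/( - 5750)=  - 2^(-1 )*3^2* 5^( - 3 ) * 23^( - 1)*41^1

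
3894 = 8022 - 4128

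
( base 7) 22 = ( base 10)16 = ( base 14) 12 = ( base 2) 10000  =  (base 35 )g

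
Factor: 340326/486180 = 7/10 = 2^( - 1)*5^( - 1)*7^1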